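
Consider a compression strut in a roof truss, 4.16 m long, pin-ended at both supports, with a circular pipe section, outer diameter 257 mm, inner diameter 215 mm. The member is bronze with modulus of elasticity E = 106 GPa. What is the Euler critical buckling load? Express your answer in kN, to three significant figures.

d_o = 257 mm, d_i = 215 mm
I = π(d_o⁴ − d_i⁴)/64 = π(257⁴ − 215.0⁴)/64 = 1.093×10^8 mm⁴
I = 1.093×10^8 mm⁴ = 1.093×10^-4 m⁴
Effective length L_e = K·L = 1 × 4.16 = 4.160 m
P_cr = π²EI / L_e² = π² × 106×10⁹ × 1.093×10^-4 / 4.160² = 6.605×10^6 N

P_cr ≈ 6600 kN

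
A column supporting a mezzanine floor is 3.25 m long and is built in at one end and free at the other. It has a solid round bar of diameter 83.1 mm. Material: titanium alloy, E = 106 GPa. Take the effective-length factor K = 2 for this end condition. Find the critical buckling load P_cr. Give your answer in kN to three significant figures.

I = πd⁴/64 = π×83.1⁴/64 = 2.341×10^6 mm⁴
I = 2.341×10^6 mm⁴ = 2.341×10^-6 m⁴
Effective length L_e = K·L = 2 × 3.25 = 6.500 m
P_cr = π²EI / L_e² = π² × 106×10⁹ × 2.341×10^-6 / 6.500² = 5.796×10^4 N

P_cr ≈ 58.0 kN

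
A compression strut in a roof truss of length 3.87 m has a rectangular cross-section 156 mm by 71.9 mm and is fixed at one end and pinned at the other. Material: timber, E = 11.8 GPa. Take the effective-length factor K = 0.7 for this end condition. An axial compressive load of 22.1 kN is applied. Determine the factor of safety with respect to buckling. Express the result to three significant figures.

n ≈ 3.47

Buckling occurs about the weak axis: I_min = h·b³/12 with b = 71.9 mm (the shorter side).
I_min = 156×71.9³/12 = 4.832×10^6 mm⁴
I = 4.832×10^6 mm⁴ = 4.832×10^-6 m⁴
Effective length L_e = K·L = 0.7 × 3.87 = 2.709 m
P_cr = π²EI / L_e² = π² × 11.8×10⁹ × 4.832×10^-6 / 2.709² = 7.668×10^4 N
Factor of safety n = P_cr / P = 76.682 / 22.1 = 3.47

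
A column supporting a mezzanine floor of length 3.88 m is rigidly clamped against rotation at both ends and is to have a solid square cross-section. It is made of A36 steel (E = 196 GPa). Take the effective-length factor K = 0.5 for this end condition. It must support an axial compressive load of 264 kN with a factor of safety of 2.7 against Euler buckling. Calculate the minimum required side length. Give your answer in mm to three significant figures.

a ≈ 63.9 mm

Required P_cr = n·P = 2.7 × 264 = 712.8 kN
L_e = K·L = 0.5 × 3.88 = 1.940 m
Required I = P_cr·L_e²/(π²E) = 7.128×10^5 × 1.940² / (π² × 1.96×10^11) = 1.387×10^-6 m⁴
I_req = 1.387×10^6 mm⁴
Solid square: I = a⁴/12  ⇒  a = (12I)^(1/4) = (12×1.387×10^6)^(1/4) = 63.9 mm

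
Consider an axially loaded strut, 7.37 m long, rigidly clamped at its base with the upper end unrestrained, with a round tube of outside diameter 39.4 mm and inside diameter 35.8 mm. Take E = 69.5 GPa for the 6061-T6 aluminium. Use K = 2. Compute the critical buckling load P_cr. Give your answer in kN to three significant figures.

d_o = 39.4 mm, d_i = 35.8 mm
I = π(d_o⁴ − d_i⁴)/64 = π(39.4⁴ − 35.80⁴)/64 = 3.766×10^4 mm⁴
I = 3.766×10^4 mm⁴ = 3.766×10^-8 m⁴
Effective length L_e = K·L = 2 × 7.37 = 14.74 m
P_cr = π²EI / L_e² = π² × 69.5×10⁹ × 3.766×10^-8 / 14.74² = 118.9 N

P_cr ≈ 0.119 kN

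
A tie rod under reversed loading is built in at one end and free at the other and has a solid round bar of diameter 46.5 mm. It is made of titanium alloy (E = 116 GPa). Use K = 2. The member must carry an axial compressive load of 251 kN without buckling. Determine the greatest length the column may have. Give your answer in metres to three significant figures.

L_max ≈ 0.512 m

I = πd⁴/64 = π×46.5⁴/64 = 2.295×10^5 mm⁴
I = 2.295×10^-7 m⁴
At the buckling limit P_cr = P = 2.510×10^5 N
From P_cr = π²EI/(K·L)²:  L = (1/K)·√(π²EI/P_cr) = (1/2)·√(π²×1.16×10^11×2.295×10^-7/2.510×10^5)
L = 0.512 m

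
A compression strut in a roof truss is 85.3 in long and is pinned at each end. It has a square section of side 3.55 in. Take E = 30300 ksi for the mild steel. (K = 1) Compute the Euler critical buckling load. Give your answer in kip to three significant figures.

P_cr ≈ 544 kip

I = a⁴/12 = 3.55⁴/12 = 13.24 in⁴
Effective length L_e = K·L = 1 × 85.3 = 85.30 in
P_cr = π²EI / L_e² = π² × 30300×10³ × 13.24 / 85.30² = 5.440×10^5 lb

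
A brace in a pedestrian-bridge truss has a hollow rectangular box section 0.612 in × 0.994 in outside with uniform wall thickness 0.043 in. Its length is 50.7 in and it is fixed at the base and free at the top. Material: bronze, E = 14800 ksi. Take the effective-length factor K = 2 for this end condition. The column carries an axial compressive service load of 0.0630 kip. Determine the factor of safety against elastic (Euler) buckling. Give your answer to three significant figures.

n ≈ 1.80

Inner dimensions: h_i = 0.994 − 2×0.043 = 0.9080 in, b_i = 0.612 − 2×0.043 = 0.5260 in
Weak-axis I_min = (h_o·b_o³ − h_i·b_i³)/12 with b_o = 0.612, b_i = 0.5260 in (shorter outer/inner sides).
I_min = (0.994×0.612³ − 0.9080×0.5260³)/12 = 7.975×10^-3 in⁴
Effective length L_e = K·L = 2 × 50.7 = 101.4 in
P_cr = π²EI / L_e² = π² × 14800×10³ × 7.975×10^-3 / 101.4² = 113.3 lb
Factor of safety n = P_cr / P = 0.11330 / 0.0630 = 1.80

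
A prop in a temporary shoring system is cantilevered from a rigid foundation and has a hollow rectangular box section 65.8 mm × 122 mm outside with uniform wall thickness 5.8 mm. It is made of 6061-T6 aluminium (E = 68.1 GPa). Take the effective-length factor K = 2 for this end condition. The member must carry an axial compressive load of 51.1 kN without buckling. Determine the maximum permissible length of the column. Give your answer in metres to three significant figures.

L_max ≈ 2.17 m

Inner dimensions: h_i = 122 − 2×5.8 = 110.4 mm, b_i = 65.8 − 2×5.8 = 54.20 mm
Weak-axis I_min = (h_o·b_o³ − h_i·b_i³)/12 with b_o = 65.8, b_i = 54.20 mm (shorter outer/inner sides).
I_min = (122×65.8³ − 110.4×54.20³)/12 = 1.432×10^6 mm⁴
I = 1.432×10^-6 m⁴
At the buckling limit P_cr = P = 5.110×10^4 N
From P_cr = π²EI/(K·L)²:  L = (1/K)·√(π²EI/P_cr) = (1/2)·√(π²×6.81×10^10×1.432×10^-6/5.110×10^4)
L = 2.17 m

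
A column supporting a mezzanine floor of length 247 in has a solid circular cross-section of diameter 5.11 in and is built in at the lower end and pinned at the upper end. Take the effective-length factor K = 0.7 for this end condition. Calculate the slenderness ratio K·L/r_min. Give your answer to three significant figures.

λ ≈ 135

For a solid circle r = d/4 = 5.11/4 = 1.278 in
L_e = K·L = 0.7 × 247 = 172.9 in
λ = L_e / r_min = 172.90 / 1.278 = 135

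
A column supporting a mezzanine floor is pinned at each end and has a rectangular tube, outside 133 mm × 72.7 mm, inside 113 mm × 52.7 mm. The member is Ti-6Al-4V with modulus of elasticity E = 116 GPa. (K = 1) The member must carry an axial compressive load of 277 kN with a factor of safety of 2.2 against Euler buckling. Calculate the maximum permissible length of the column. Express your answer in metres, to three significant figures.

L_max ≈ 2.33 m

Weak-axis I_min = (h_o·b_o³ − h_i·b_i³)/12 with b_o = 72.7, b_i = 52.70 mm (shorter outer/inner sides).
I_min = (133×72.7³ − 113.0×52.70³)/12 = 2.880×10^6 mm⁴
I = 2.880×10^-6 m⁴
Required critical load P_cr = n·P = 2.2 × 277 = 609.4 kN = 6.094×10^5 N
From P_cr = π²EI/(K·L)²:  L = (1/K)·√(π²EI/P_cr) = (1/1)·√(π²×1.16×10^11×2.880×10^-6/6.094×10^5)
L = 2.33 m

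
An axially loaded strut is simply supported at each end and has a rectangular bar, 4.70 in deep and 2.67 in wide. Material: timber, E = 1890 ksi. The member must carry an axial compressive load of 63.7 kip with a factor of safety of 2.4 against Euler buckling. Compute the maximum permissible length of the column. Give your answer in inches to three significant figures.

L_max ≈ 30.2 in

Buckling occurs about the weak axis: I_min = h·b³/12 with b = 2.67 in (the shorter side).
I_min = 4.70×2.67³/12 = 7.455 in⁴
Required critical load P_cr = n·P = 2.4 × 63.7 = 152.9 kip = 1.529×10^5 lb
From P_cr = π²EI/(K·L)²:  L = (1/K)·√(π²EI/P_cr) = (1/1)·√(π²×1.89×10^6×7.455/1.529×10^5)
L = 30.2 in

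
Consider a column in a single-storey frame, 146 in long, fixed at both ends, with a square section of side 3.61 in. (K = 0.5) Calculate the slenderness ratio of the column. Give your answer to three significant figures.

For a square r = a/√12 = 3.61/√12 = 1.042 in
L_e = K·L = 0.5 × 146 = 73.00 in
λ = L_e / r_min = 73.000 / 1.042 = 70.0

λ ≈ 70.0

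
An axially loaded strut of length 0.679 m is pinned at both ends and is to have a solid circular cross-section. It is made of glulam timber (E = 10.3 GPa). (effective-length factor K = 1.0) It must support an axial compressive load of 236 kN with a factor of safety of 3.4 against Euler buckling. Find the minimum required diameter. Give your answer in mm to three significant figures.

d ≈ 92.8 mm

Required P_cr = n·P = 3.4 × 236 = 802.4 kN
L_e = K·L = 1 × 0.679 = 0.6790 m
Required I = P_cr·L_e²/(π²E) = 8.024×10^5 × 0.6790² / (π² × 1.03×10^10) = 3.639×10^-6 m⁴
I_req = 3.639×10^6 mm⁴
Solid circle: I = πd⁴/64  ⇒  d = (64I/π)^(1/4) = (64×3.639×10^6/π)^(1/4) = 92.8 mm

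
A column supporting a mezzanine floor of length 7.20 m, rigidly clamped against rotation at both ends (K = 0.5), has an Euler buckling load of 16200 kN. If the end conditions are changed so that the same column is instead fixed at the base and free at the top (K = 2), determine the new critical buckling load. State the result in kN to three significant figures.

P_cr ≈ 1010 kN

P_cr ∝ 1/K², so P_cr,new = P_cr,old × (K_old/K_new)² = 16200 × (0.5/2)²
= 16200 × 0.06250 = 1010 kN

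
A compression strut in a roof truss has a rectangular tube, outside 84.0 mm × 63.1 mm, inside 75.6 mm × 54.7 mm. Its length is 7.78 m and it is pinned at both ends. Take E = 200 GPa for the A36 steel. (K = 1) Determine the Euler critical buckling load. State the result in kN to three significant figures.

P_cr ≈ 23.7 kN

Weak-axis I_min = (h_o·b_o³ − h_i·b_i³)/12 with b_o = 63.1, b_i = 54.70 mm (shorter outer/inner sides).
I_min = (84.0×63.1³ − 75.60×54.70³)/12 = 7.276×10^5 mm⁴
I = 7.276×10^5 mm⁴ = 7.276×10^-7 m⁴
Effective length L_e = K·L = 1 × 7.78 = 7.780 m
P_cr = π²EI / L_e² = π² × 200×10⁹ × 7.276×10^-7 / 7.780² = 2.373×10^4 N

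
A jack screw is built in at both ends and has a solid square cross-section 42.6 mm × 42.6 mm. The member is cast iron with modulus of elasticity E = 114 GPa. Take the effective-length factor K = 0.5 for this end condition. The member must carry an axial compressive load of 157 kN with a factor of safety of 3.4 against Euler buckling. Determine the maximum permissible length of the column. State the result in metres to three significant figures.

L_max ≈ 1.52 m

I = a⁴/12 = 42.6⁴/12 = 2.744×10^5 mm⁴
I = 2.744×10^-7 m⁴
Required critical load P_cr = n·P = 3.4 × 157 = 533.8 kN = 5.338×10^5 N
From P_cr = π²EI/(K·L)²:  L = (1/K)·√(π²EI/P_cr) = (1/0.5)·√(π²×1.14×10^11×2.744×10^-7/5.338×10^5)
L = 1.52 m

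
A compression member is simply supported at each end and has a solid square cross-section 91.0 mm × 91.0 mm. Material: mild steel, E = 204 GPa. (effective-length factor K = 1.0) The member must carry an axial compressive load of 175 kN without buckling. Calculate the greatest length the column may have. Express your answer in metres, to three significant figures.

L_max ≈ 8.11 m

I = a⁴/12 = 91.0⁴/12 = 5.715×10^6 mm⁴
I = 5.715×10^-6 m⁴
At the buckling limit P_cr = P = 1.750×10^5 N
From P_cr = π²EI/(K·L)²:  L = (1/K)·√(π²EI/P_cr) = (1/1)·√(π²×2.04×10^11×5.715×10^-6/1.750×10^5)
L = 8.11 m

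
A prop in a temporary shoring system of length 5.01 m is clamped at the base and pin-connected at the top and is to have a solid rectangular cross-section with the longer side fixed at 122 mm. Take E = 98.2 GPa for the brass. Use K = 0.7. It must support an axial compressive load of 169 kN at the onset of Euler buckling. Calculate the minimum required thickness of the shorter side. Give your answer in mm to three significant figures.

b ≈ 59.5 mm

L_e = K·L = 0.7 × 5.01 = 3.507 m
Required I = P_cr·L_e²/(π²E) = 1.690×10^5 × 3.507² / (π² × 9.82×10^10) = 2.145×10^-6 m⁴
I_req = 2.145×10^6 mm⁴
Rectangle, weak axis: I_min = h·b³/12 with h = 122 mm fixed  ⇒  b = (12I/h)^(1/3) = 59.5 mm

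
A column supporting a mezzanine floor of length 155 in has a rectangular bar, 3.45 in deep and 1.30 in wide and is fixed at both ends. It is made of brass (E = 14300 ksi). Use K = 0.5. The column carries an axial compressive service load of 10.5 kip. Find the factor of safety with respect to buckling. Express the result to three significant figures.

n ≈ 1.41

Buckling occurs about the weak axis: I_min = h·b³/12 with b = 1.30 in (the shorter side).
I_min = 3.45×1.30³/12 = 0.6316 in⁴
Effective length L_e = K·L = 0.5 × 155 = 77.50 in
P_cr = π²EI / L_e² = π² × 14300×10³ × 0.6316 / 77.50² = 1.484×10^4 lb
Factor of safety n = P_cr / P = 14.842 / 10.5 = 1.41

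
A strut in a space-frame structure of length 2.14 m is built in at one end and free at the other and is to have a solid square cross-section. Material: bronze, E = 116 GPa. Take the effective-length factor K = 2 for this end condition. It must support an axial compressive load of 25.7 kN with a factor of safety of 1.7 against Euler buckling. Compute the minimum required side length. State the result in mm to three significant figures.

Required P_cr = n·P = 1.7 × 25.7 = 43.69 kN
L_e = K·L = 2 × 2.14 = 4.280 m
Required I = P_cr·L_e²/(π²E) = 4.369×10^4 × 4.280² / (π² × 1.16×10^11) = 6.991×10^-7 m⁴
I_req = 6.991×10^5 mm⁴
Solid square: I = a⁴/12  ⇒  a = (12I)^(1/4) = (12×6.991×10^5)^(1/4) = 53.8 mm

a ≈ 53.8 mm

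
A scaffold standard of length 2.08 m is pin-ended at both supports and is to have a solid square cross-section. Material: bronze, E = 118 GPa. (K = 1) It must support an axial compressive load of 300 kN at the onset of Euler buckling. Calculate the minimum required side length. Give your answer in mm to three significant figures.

a ≈ 60.5 mm

L_e = K·L = 1 × 2.08 = 2.080 m
Required I = P_cr·L_e²/(π²E) = 3.000×10^5 × 2.080² / (π² × 1.18×10^11) = 1.114×10^-6 m⁴
I_req = 1.114×10^6 mm⁴
Solid square: I = a⁴/12  ⇒  a = (12I)^(1/4) = (12×1.114×10^6)^(1/4) = 60.5 mm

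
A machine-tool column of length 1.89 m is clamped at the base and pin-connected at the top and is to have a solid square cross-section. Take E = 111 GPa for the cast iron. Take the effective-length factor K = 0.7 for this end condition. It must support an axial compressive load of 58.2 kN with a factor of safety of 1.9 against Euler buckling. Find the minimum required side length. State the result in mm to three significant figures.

Required P_cr = n·P = 1.9 × 58.2 = 110.6 kN
L_e = K·L = 0.7 × 1.89 = 1.323 m
Required I = P_cr·L_e²/(π²E) = 1.106×10^5 × 1.323² / (π² × 1.11×10^11) = 1.767×10^-7 m⁴
I_req = 1.767×10^5 mm⁴
Solid square: I = a⁴/12  ⇒  a = (12I)^(1/4) = (12×1.767×10^5)^(1/4) = 38.2 mm

a ≈ 38.2 mm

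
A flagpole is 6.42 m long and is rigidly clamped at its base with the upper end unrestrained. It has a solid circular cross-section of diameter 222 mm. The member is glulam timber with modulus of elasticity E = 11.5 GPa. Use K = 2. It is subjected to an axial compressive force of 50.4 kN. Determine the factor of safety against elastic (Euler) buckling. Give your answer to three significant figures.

I = πd⁴/64 = π×222⁴/64 = 1.192×10^8 mm⁴
I = 1.192×10^8 mm⁴ = 1.192×10^-4 m⁴
Effective length L_e = K·L = 2 × 6.42 = 12.84 m
P_cr = π²EI / L_e² = π² × 11.5×10⁹ × 1.192×10^-4 / 12.84² = 8.208×10^4 N
Factor of safety n = P_cr / P = 82.082 / 50.4 = 1.63

n ≈ 1.63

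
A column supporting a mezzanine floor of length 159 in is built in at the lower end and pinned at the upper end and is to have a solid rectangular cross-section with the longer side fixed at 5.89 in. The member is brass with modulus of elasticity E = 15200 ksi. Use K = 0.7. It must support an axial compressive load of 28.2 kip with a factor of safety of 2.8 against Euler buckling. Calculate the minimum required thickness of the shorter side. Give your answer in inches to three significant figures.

Required P_cr = n·P = 2.8 × 28.2 = 78.96 kip
L_e = K·L = 0.7 × 159 = 111.3 in
Required I = P_cr·L_e²/(π²E) = 7.896×10^4 × 111.3² / (π² × 1.52×10^7) = 6.520 in⁴
Rectangle, weak axis: I_min = h·b³/12 with h = 5.89 in fixed  ⇒  b = (12I/h)^(1/3) = 2.37 in

b ≈ 2.37 in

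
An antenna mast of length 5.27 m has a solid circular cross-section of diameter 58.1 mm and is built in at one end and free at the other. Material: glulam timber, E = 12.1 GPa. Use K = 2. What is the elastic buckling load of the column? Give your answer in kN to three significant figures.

I = πd⁴/64 = π×58.1⁴/64 = 5.593×10^5 mm⁴
I = 5.593×10^5 mm⁴ = 5.593×10^-7 m⁴
Effective length L_e = K·L = 2 × 5.27 = 10.54 m
P_cr = π²EI / L_e² = π² × 12.1×10⁹ × 5.593×10^-7 / 10.54² = 601.3 N

P_cr ≈ 0.601 kN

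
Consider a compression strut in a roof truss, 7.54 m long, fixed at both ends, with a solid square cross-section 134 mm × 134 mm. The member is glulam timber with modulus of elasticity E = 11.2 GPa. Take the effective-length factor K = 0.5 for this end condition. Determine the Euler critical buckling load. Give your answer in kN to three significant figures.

I = a⁴/12 = 134⁴/12 = 2.687×10^7 mm⁴
I = 2.687×10^7 mm⁴ = 2.687×10^-5 m⁴
Effective length L_e = K·L = 0.5 × 7.54 = 3.770 m
P_cr = π²EI / L_e² = π² × 11.2×10⁹ × 2.687×10^-5 / 3.770² = 2.090×10^5 N

P_cr ≈ 209 kN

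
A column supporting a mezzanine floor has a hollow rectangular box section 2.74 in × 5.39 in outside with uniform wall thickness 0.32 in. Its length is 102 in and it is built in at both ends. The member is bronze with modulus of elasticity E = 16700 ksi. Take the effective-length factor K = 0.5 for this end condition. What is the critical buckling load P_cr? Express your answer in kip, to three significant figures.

P_cr ≈ 353 kip

Inner dimensions: h_i = 5.39 − 2×0.32 = 4.750 in, b_i = 2.74 − 2×0.32 = 2.100 in
Weak-axis I_min = (h_o·b_o³ − h_i·b_i³)/12 with b_o = 2.74, b_i = 2.100 in (shorter outer/inner sides).
I_min = (5.39×2.74³ − 4.750×2.100³)/12 = 5.574 in⁴
Effective length L_e = K·L = 0.5 × 102 = 51.00 in
P_cr = π²EI / L_e² = π² × 16700×10³ × 5.574 / 51.00² = 3.532×10^5 lb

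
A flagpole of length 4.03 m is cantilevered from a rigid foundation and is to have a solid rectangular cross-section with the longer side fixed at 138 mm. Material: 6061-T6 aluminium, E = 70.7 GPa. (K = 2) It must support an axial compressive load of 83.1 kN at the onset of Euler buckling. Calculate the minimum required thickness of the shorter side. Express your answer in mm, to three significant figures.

L_e = K·L = 2 × 4.03 = 8.060 m
Required I = P_cr·L_e²/(π²E) = 8.310×10^4 × 8.060² / (π² × 7.07×10^10) = 7.737×10^-6 m⁴
I_req = 7.737×10^6 mm⁴
Rectangle, weak axis: I_min = h·b³/12 with h = 138 mm fixed  ⇒  b = (12I/h)^(1/3) = 87.6 mm

b ≈ 87.6 mm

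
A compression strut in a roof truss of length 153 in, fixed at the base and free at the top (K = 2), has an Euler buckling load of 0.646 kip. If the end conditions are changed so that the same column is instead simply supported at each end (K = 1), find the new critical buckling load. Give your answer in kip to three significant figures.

P_cr ≈ 2.58 kip

P_cr ∝ 1/K², so P_cr,new = P_cr,old × (K_old/K_new)² = 0.646 × (2/1)²
= 0.646 × 4.000 = 2.58 kip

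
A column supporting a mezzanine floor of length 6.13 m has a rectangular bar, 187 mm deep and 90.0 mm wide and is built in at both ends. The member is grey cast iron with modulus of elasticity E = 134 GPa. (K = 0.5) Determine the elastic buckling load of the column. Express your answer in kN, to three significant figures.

P_cr ≈ 1600 kN

Buckling occurs about the weak axis: I_min = h·b³/12 with b = 90.0 mm (the shorter side).
I_min = 187×90.0³/12 = 1.136×10^7 mm⁴
I = 1.136×10^7 mm⁴ = 1.136×10^-5 m⁴
Effective length L_e = K·L = 0.5 × 6.13 = 3.065 m
P_cr = π²EI / L_e² = π² × 134×10⁹ × 1.136×10^-5 / 3.065² = 1.599×10^6 N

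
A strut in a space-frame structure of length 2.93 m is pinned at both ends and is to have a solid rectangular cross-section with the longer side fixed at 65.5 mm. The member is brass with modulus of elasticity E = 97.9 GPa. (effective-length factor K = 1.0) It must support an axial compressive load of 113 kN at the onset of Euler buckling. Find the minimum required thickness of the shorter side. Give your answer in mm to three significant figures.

b ≈ 56.9 mm

L_e = K·L = 1 × 2.93 = 2.930 m
Required I = P_cr·L_e²/(π²E) = 1.130×10^5 × 2.930² / (π² × 9.79×10^10) = 1.004×10^-6 m⁴
I_req = 1.004×10^6 mm⁴
Rectangle, weak axis: I_min = h·b³/12 with h = 65.5 mm fixed  ⇒  b = (12I/h)^(1/3) = 56.9 mm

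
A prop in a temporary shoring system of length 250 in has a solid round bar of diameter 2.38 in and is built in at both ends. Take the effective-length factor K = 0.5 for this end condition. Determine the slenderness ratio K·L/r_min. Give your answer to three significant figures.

λ ≈ 210

For a solid circle r = d/4 = 2.38/4 = 0.5950 in
L_e = K·L = 0.5 × 250 = 125.0 in
λ = L_e / r_min = 125.00 / 0.5950 = 210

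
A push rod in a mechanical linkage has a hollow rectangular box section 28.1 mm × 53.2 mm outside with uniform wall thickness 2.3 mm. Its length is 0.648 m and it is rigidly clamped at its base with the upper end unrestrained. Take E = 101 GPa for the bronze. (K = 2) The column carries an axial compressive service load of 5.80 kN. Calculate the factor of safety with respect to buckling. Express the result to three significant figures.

n ≈ 4.69

Inner dimensions: h_i = 53.2 − 2×2.3 = 48.60 mm, b_i = 28.1 − 2×2.3 = 23.50 mm
Weak-axis I_min = (h_o·b_o³ − h_i·b_i³)/12 with b_o = 28.1, b_i = 23.50 mm (shorter outer/inner sides).
I_min = (53.2×28.1³ − 48.60×23.50³)/12 = 4.581×10^4 mm⁴
I = 4.581×10^4 mm⁴ = 4.581×10^-8 m⁴
Effective length L_e = K·L = 2 × 0.648 = 1.296 m
P_cr = π²EI / L_e² = π² × 101×10⁹ × 4.581×10^-8 / 1.296² = 2.719×10^4 N
Factor of safety n = P_cr / P = 27.186 / 5.80 = 4.69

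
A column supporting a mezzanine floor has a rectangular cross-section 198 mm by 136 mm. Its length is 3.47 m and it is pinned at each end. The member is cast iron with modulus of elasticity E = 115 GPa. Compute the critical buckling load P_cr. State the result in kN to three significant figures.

Buckling occurs about the weak axis: I_min = h·b³/12 with b = 136 mm (the shorter side).
I_min = 198×136³/12 = 4.151×10^7 mm⁴
I = 4.151×10^7 mm⁴ = 4.151×10^-5 m⁴
Effective length L_e = K·L = 1 × 3.47 = 3.470 m
P_cr = π²EI / L_e² = π² × 115×10⁹ × 4.151×10^-5 / 3.470² = 3.912×10^6 N

P_cr ≈ 3910 kN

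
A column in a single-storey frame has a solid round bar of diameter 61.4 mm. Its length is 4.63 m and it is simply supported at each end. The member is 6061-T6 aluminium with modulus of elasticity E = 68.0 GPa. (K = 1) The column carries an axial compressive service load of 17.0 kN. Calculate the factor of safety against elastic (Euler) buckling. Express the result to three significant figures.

I = πd⁴/64 = π×61.4⁴/64 = 6.977×10^5 mm⁴
I = 6.977×10^5 mm⁴ = 6.977×10^-7 m⁴
Effective length L_e = K·L = 1 × 4.63 = 4.630 m
P_cr = π²EI / L_e² = π² × 68.0×10⁹ × 6.977×10^-7 / 4.630² = 2.184×10^4 N
Factor of safety n = P_cr / P = 21.842 / 17.0 = 1.28

n ≈ 1.28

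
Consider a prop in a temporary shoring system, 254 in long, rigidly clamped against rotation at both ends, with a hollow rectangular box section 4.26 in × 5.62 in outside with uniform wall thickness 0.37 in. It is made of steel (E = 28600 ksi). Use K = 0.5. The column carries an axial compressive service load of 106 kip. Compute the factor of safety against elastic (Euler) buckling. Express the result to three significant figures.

Inner dimensions: h_i = 5.62 − 2×0.37 = 4.880 in, b_i = 4.26 − 2×0.37 = 3.520 in
Weak-axis I_min = (h_o·b_o³ − h_i·b_i³)/12 with b_o = 4.26, b_i = 3.520 in (shorter outer/inner sides).
I_min = (5.62×4.26³ − 4.880×3.520³)/12 = 18.47 in⁴
Effective length L_e = K·L = 0.5 × 254 = 127.0 in
P_cr = π²EI / L_e² = π² × 28600×10³ × 18.47 / 127.0² = 3.232×10^5 lb
Factor of safety n = P_cr / P = 323.24 / 106 = 3.05

n ≈ 3.05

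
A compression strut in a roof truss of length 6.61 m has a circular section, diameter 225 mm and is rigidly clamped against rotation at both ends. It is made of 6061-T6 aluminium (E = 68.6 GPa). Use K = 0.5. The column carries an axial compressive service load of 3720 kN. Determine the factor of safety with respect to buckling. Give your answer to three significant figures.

I = πd⁴/64 = π×225⁴/64 = 1.258×10^8 mm⁴
I = 1.258×10^8 mm⁴ = 1.258×10^-4 m⁴
Effective length L_e = K·L = 0.5 × 6.61 = 3.305 m
P_cr = π²EI / L_e² = π² × 68.6×10⁹ × 1.258×10^-4 / 3.305² = 7.798×10^6 N
Factor of safety n = P_cr / P = 7798.0 / 3720 = 2.10

n ≈ 2.10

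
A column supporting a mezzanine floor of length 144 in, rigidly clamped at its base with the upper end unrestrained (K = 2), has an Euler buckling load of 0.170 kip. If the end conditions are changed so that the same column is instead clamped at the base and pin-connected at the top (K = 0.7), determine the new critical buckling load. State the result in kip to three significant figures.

P_cr ≈ 1.39 kip

P_cr ∝ 1/K², so P_cr,new = P_cr,old × (K_old/K_new)² = 0.170 × (2/0.7)²
= 0.170 × 8.163 = 1.39 kip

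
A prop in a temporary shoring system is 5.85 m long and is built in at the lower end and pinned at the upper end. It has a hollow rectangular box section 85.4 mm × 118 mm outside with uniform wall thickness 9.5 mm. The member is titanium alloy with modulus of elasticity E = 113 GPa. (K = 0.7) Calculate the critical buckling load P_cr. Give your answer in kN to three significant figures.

P_cr ≈ 247 kN

Inner dimensions: h_i = 118 − 2×9.5 = 99.00 mm, b_i = 85.4 − 2×9.5 = 66.40 mm
Weak-axis I_min = (h_o·b_o³ − h_i·b_i³)/12 with b_o = 85.4, b_i = 66.40 mm (shorter outer/inner sides).
I_min = (118×85.4³ − 99.00×66.40³)/12 = 3.709×10^6 mm⁴
I = 3.709×10^6 mm⁴ = 3.709×10^-6 m⁴
Effective length L_e = K·L = 0.7 × 5.85 = 4.095 m
P_cr = π²EI / L_e² = π² × 113×10⁹ × 3.709×10^-6 / 4.095² = 2.467×10^5 N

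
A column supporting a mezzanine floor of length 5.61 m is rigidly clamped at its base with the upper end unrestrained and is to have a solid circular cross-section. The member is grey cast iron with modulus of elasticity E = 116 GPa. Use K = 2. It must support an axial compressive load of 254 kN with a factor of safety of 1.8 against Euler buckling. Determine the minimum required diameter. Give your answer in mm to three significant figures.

d ≈ 179 mm

Required P_cr = n·P = 1.8 × 254 = 457.2 kN
L_e = K·L = 2 × 5.61 = 11.22 m
Required I = P_cr·L_e²/(π²E) = 4.572×10^5 × 11.22² / (π² × 1.16×10^11) = 5.027×10^-5 m⁴
I_req = 5.027×10^7 mm⁴
Solid circle: I = πd⁴/64  ⇒  d = (64I/π)^(1/4) = (64×5.027×10^7/π)^(1/4) = 179 mm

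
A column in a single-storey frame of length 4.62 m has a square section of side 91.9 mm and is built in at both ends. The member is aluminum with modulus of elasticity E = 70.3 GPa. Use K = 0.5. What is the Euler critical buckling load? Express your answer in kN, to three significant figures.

I = a⁴/12 = 91.9⁴/12 = 5.944×10^6 mm⁴
I = 5.944×10^6 mm⁴ = 5.944×10^-6 m⁴
Effective length L_e = K·L = 0.5 × 4.62 = 2.310 m
P_cr = π²EI / L_e² = π² × 70.3×10⁹ × 5.944×10^-6 / 2.310² = 7.729×10^5 N

P_cr ≈ 773 kN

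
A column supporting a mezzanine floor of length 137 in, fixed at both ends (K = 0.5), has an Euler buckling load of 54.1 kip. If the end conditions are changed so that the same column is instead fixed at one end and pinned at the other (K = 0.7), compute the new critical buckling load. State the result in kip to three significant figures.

P_cr ∝ 1/K², so P_cr,new = P_cr,old × (K_old/K_new)² = 54.1 × (0.5/0.7)²
= 54.1 × 0.5102 = 27.6 kip

P_cr ≈ 27.6 kip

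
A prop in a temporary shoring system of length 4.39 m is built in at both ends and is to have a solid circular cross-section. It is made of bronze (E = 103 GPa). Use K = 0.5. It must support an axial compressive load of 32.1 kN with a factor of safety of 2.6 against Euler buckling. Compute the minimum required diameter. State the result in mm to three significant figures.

d ≈ 53.3 mm

Required P_cr = n·P = 2.6 × 32.1 = 83.46 kN
L_e = K·L = 0.5 × 4.39 = 2.195 m
Required I = P_cr·L_e²/(π²E) = 8.346×10^4 × 2.195² / (π² × 1.03×10^11) = 3.956×10^-7 m⁴
I_req = 3.956×10^5 mm⁴
Solid circle: I = πd⁴/64  ⇒  d = (64I/π)^(1/4) = (64×3.956×10^5/π)^(1/4) = 53.3 mm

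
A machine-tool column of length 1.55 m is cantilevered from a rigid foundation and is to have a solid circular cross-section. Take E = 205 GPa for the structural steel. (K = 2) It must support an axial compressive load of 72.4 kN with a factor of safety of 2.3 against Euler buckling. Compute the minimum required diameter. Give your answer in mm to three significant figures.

Required P_cr = n·P = 2.3 × 72.4 = 166.5 kN
L_e = K·L = 2 × 1.55 = 3.100 m
Required I = P_cr·L_e²/(π²E) = 1.665×10^5 × 3.100² / (π² × 2.05×10^11) = 7.909×10^-7 m⁴
I_req = 7.909×10^5 mm⁴
Solid circle: I = πd⁴/64  ⇒  d = (64I/π)^(1/4) = (64×7.909×10^5/π)^(1/4) = 63.4 mm

d ≈ 63.4 mm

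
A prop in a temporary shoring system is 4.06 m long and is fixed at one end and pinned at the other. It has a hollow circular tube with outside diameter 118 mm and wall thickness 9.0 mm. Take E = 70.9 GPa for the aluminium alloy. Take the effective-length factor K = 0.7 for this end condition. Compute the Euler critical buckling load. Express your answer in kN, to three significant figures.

Inner diameter d_i = 118 − 2×9.0 = 100.0 mm
I = π(d_o⁴ − d_i⁴)/64 = π(118⁴ − 100.0⁴)/64 = 4.608×10^6 mm⁴
I = 4.608×10^6 mm⁴ = 4.608×10^-6 m⁴
Effective length L_e = K·L = 0.7 × 4.06 = 2.842 m
P_cr = π²EI / L_e² = π² × 70.9×10⁹ × 4.608×10^-6 / 2.842² = 3.992×10^5 N

P_cr ≈ 399 kN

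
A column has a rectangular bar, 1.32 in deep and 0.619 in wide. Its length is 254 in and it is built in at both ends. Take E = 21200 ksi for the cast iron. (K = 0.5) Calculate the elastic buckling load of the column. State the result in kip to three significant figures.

Buckling occurs about the weak axis: I_min = h·b³/12 with b = 0.619 in (the shorter side).
I_min = 1.32×0.619³/12 = 2.609×10^-2 in⁴
Effective length L_e = K·L = 0.5 × 254 = 127.0 in
P_cr = π²EI / L_e² = π² × 21200×10³ × 2.609×10^-2 / 127.0² = 338.4 lb

P_cr ≈ 0.338 kip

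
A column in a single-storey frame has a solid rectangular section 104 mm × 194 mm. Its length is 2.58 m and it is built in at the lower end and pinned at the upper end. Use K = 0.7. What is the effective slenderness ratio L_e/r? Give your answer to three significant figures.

For a rectangle r_min = b/√12 = 104/√12 = 30.02 mm
L_e = K·L = 0.7 × 2.58 m = 1.806 m = 1806.0 mm
λ = L_e / r_min = 1806.0 / 30.02 = 60.2

λ ≈ 60.2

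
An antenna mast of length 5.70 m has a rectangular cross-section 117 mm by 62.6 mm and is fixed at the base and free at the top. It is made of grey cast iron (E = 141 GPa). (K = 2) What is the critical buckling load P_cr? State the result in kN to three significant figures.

Buckling occurs about the weak axis: I_min = h·b³/12 with b = 62.6 mm (the shorter side).
I_min = 117×62.6³/12 = 2.392×10^6 mm⁴
I = 2.392×10^6 mm⁴ = 2.392×10^-6 m⁴
Effective length L_e = K·L = 2 × 5.70 = 11.40 m
P_cr = π²EI / L_e² = π² × 141×10⁹ × 2.392×10^-6 / 11.40² = 2.561×10^4 N

P_cr ≈ 25.6 kN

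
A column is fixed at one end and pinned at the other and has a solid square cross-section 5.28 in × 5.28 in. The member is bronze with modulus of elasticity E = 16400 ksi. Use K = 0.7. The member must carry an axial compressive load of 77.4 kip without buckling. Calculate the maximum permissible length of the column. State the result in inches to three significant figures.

I = a⁴/12 = 5.28⁴/12 = 64.77 in⁴
At the buckling limit P_cr = P = 7.740×10^4 lb
From P_cr = π²EI/(K·L)²:  L = (1/K)·√(π²EI/P_cr) = (1/0.7)·√(π²×1.64×10^7×64.77/7.740×10^4)
L = 526 in

L_max ≈ 526 in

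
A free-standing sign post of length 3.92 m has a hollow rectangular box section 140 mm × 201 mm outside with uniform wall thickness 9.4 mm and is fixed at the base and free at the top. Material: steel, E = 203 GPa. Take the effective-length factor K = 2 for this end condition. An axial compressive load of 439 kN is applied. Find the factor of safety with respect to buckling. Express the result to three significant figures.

Inner dimensions: h_i = 201 − 2×9.4 = 182.2 mm, b_i = 140 − 2×9.4 = 121.2 mm
Weak-axis I_min = (h_o·b_o³ − h_i·b_i³)/12 with b_o = 140, b_i = 121.2 mm (shorter outer/inner sides).
I_min = (201×140³ − 182.2×121.2³)/12 = 1.893×10^7 mm⁴
I = 1.893×10^7 mm⁴ = 1.893×10^-5 m⁴
Effective length L_e = K·L = 2 × 3.92 = 7.840 m
P_cr = π²EI / L_e² = π² × 203×10⁹ × 1.893×10^-5 / 7.840² = 6.170×10^5 N
Factor of safety n = P_cr / P = 617.05 / 439 = 1.41

n ≈ 1.41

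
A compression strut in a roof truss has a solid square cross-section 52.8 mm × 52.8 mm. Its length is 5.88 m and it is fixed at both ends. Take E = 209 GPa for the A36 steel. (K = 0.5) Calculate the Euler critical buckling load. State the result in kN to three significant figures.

I = a⁴/12 = 52.8⁴/12 = 6.477×10^5 mm⁴
I = 6.477×10^5 mm⁴ = 6.477×10^-7 m⁴
Effective length L_e = K·L = 0.5 × 5.88 = 2.940 m
P_cr = π²EI / L_e² = π² × 209×10⁹ × 6.477×10^-7 / 2.940² = 1.546×10^5 N

P_cr ≈ 155 kN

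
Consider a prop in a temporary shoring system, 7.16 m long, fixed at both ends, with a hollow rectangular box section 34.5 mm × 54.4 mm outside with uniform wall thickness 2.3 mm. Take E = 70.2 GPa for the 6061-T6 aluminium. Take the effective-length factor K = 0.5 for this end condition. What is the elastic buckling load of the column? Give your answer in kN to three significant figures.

Inner dimensions: h_i = 54.4 − 2×2.3 = 49.80 mm, b_i = 34.5 − 2×2.3 = 29.90 mm
Weak-axis I_min = (h_o·b_o³ − h_i·b_i³)/12 with b_o = 34.5, b_i = 29.90 mm (shorter outer/inner sides).
I_min = (54.4×34.5³ − 49.80×29.90³)/12 = 7.522×10^4 mm⁴
I = 7.522×10^4 mm⁴ = 7.522×10^-8 m⁴
Effective length L_e = K·L = 0.5 × 7.16 = 3.580 m
P_cr = π²EI / L_e² = π² × 70.2×10⁹ × 7.522×10^-8 / 3.580² = 4.066×10^3 N

P_cr ≈ 4.07 kN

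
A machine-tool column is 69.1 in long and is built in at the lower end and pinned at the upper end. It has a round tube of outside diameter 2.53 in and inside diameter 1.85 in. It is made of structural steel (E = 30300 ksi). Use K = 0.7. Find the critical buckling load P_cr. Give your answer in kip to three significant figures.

P_cr ≈ 184 kip

d_o = 2.53 in, d_i = 1.85 in
I = π(d_o⁴ − d_i⁴)/64 = π(2.53⁴ − 1.850⁴)/64 = 1.436 in⁴
Effective length L_e = K·L = 0.7 × 69.1 = 48.37 in
P_cr = π²EI / L_e² = π² × 30300×10³ × 1.436 / 48.37² = 1.836×10^5 lb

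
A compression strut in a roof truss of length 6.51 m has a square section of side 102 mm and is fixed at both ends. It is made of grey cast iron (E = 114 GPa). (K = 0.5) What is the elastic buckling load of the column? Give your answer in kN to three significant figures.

I = a⁴/12 = 102⁴/12 = 9.020×10^6 mm⁴
I = 9.020×10^6 mm⁴ = 9.020×10^-6 m⁴
Effective length L_e = K·L = 0.5 × 6.51 = 3.255 m
P_cr = π²EI / L_e² = π² × 114×10⁹ × 9.020×10^-6 / 3.255² = 9.579×10^5 N

P_cr ≈ 958 kN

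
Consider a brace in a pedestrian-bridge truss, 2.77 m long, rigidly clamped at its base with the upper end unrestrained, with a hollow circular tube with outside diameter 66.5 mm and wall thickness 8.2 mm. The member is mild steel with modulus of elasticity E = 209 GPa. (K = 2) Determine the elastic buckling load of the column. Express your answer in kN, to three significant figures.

Inner diameter d_i = 66.5 − 2×8.2 = 50.10 mm
I = π(d_o⁴ − d_i⁴)/64 = π(66.5⁴ − 50.10⁴)/64 = 6.507×10^5 mm⁴
I = 6.507×10^5 mm⁴ = 6.507×10^-7 m⁴
Effective length L_e = K·L = 2 × 2.77 = 5.540 m
P_cr = π²EI / L_e² = π² × 209×10⁹ × 6.507×10^-7 / 5.540² = 4.373×10^4 N

P_cr ≈ 43.7 kN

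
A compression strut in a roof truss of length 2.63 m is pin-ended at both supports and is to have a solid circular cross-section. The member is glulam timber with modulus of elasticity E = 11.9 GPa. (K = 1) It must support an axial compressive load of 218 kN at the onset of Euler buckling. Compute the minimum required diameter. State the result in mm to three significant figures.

d ≈ 127 mm

L_e = K·L = 1 × 2.63 = 2.630 m
Required I = P_cr·L_e²/(π²E) = 2.180×10^5 × 2.630² / (π² × 1.19×10^10) = 1.284×10^-5 m⁴
I_req = 1.284×10^7 mm⁴
Solid circle: I = πd⁴/64  ⇒  d = (64I/π)^(1/4) = (64×1.284×10^7/π)^(1/4) = 127 mm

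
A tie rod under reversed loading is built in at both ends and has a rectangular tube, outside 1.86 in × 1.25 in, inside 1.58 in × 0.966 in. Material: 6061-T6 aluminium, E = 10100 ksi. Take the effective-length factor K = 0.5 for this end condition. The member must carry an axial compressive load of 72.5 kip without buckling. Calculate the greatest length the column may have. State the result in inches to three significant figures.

L_max ≈ 31.8 in

Weak-axis I_min = (h_o·b_o³ − h_i·b_i³)/12 with b_o = 1.25, b_i = 0.9660 in (shorter outer/inner sides).
I_min = (1.86×1.25³ − 1.580×0.9660³)/12 = 0.1840 in⁴
At the buckling limit P_cr = P = 7.250×10^4 lb
From P_cr = π²EI/(K·L)²:  L = (1/K)·√(π²EI/P_cr) = (1/0.5)·√(π²×1.01×10^7×0.1840/7.250×10^4)
L = 31.8 in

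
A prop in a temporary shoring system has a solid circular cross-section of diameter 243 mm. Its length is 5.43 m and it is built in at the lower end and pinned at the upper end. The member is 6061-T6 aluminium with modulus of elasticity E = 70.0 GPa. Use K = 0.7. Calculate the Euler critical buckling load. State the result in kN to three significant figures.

I = πd⁴/64 = π×243⁴/64 = 1.712×10^8 mm⁴
I = 1.712×10^8 mm⁴ = 1.712×10^-4 m⁴
Effective length L_e = K·L = 0.7 × 5.43 = 3.801 m
P_cr = π²EI / L_e² = π² × 70.0×10⁹ × 1.712×10^-4 / 3.801² = 8.185×10^6 N

P_cr ≈ 8180 kN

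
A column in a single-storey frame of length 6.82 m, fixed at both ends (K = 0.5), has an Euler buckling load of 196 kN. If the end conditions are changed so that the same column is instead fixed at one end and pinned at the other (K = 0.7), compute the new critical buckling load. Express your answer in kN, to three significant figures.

P_cr ≈ 100 kN

P_cr ∝ 1/K², so P_cr,new = P_cr,old × (K_old/K_new)² = 196 × (0.5/0.7)²
= 196 × 0.5102 = 100 kN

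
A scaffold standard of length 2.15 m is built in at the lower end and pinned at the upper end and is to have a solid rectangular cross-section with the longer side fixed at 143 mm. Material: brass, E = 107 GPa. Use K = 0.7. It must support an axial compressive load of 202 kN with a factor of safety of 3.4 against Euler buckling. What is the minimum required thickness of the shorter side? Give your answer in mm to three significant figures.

Required P_cr = n·P = 3.4 × 202 = 686.8 kN
L_e = K·L = 0.7 × 2.15 = 1.505 m
Required I = P_cr·L_e²/(π²E) = 6.868×10^5 × 1.505² / (π² × 1.07×10^11) = 1.473×10^-6 m⁴
I_req = 1.473×10^6 mm⁴
Rectangle, weak axis: I_min = h·b³/12 with h = 143 mm fixed  ⇒  b = (12I/h)^(1/3) = 49.8 mm

b ≈ 49.8 mm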